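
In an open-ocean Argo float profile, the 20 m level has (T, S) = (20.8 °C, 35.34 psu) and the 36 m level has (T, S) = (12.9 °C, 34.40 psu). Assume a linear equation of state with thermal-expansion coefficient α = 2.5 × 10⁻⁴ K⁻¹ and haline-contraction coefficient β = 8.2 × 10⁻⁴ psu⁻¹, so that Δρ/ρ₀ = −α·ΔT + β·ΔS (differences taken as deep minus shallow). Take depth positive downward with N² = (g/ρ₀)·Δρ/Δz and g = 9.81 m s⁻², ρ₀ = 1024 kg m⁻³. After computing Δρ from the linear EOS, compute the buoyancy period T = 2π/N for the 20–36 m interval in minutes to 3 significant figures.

3.85 min

ΔT = -7.9 K, ΔS = -0.94 psu (deep − shallow).
Δρ/ρ₀ = −αΔT + βΔS = 1.975 × 10⁻³ − 7.708 × 10⁻⁴ = 1.2042 × 10⁻³, so Δρ ≈ 1.233 kg m⁻³.
N² = (g/ρ₀)·Δρ/Δz = g·(Δρ/ρ₀)/Δz = 9.81 × 1.2042 × 10⁻³ / 16 = 7.3833 × 10⁻⁴ s⁻².
N = √(7.3833 × 10⁻⁴) = 0.027172 rad s⁻¹ → T = 2π/N = 231.24 s = 3.8540 min ≈ 3.85 min.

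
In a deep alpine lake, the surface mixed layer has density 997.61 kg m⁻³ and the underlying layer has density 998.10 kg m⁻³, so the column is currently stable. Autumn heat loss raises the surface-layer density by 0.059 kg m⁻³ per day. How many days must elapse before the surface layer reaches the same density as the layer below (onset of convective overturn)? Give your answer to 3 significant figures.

Density deficit of the surface layer: 998.10 − 997.61 = 0.49 kg m⁻³.
Required change = 0.49 / 0.059 = 8.31 days.

8.31 days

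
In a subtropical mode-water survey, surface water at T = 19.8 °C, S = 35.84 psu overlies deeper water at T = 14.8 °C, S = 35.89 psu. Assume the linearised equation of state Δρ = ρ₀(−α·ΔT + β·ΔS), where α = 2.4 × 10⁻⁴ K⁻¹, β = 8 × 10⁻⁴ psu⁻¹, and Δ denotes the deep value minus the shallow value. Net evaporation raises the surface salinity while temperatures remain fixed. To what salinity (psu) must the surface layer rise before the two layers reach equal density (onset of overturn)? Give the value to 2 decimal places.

37.39 psu

Neutral buoyancy requires −α(T_deep − T_surf) + β(S_deep − S_surf′) = 0.
S_surf′ = S_deep − (α/β)·ΔT = 35.89 − (2.4 × 10⁻⁴/8 × 10⁻⁴)·(-5.0) = 37.3900 psu.
Increase required: 37.3900 − 35.84 = 1.5500 psu.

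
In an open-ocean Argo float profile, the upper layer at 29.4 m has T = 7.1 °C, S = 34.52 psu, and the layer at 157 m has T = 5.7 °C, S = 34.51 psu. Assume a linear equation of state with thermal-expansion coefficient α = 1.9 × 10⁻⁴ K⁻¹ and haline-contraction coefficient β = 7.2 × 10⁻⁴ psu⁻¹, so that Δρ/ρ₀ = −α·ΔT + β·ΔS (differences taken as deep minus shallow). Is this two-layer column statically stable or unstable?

ΔT = 5.7 − 7.1 = -1.4 K and ΔS = 34.51 − 34.52 = -0.01 psu (deep − shallow).
−αΔT = 2.66 × 10⁻⁴; βΔS = -7.20 × 10⁻⁶; sum Δρ/ρ₀ = 2.588 × 10⁻⁴.
Δρ/ρ₀ > 0, so Δρ > 0: deeper water is denser → statically stable.

stable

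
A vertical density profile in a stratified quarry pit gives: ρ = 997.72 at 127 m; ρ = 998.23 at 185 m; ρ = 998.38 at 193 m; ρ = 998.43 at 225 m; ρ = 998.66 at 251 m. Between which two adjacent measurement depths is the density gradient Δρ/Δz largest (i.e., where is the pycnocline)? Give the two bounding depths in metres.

Compute the density gradient over each adjacent pair:
  127–185 m: Δρ/Δz = 0.51/58 = 8.8 × 10⁻³ kg m⁻⁴
  185–193 m: Δρ/Δz = 0.15/8 = 0.019 kg m⁻⁴
  193–225 m: Δρ/Δz = 0.05/32 = 1.6 × 10⁻³ kg m⁻⁴
  225–251 m: Δρ/Δz = 0.23/26 = 8.8 × 10⁻³ kg m⁻⁴
The largest gradient is in the 185–193 m interval — the pycnocline.

185–193 m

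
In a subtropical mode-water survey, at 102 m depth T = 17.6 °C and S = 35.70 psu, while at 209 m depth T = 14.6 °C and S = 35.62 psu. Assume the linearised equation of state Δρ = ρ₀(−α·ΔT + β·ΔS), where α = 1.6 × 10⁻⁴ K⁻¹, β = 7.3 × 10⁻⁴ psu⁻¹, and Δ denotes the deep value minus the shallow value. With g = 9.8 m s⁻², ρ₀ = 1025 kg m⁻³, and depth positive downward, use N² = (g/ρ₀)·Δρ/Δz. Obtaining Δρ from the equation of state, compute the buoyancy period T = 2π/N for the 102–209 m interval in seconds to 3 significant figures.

ΔT = -3.0 K, ΔS = -0.08 psu (deep − shallow).
Δρ/ρ₀ = −αΔT + βΔS = 4.80 × 10⁻⁴ − 5.84 × 10⁻⁵ = 4.216 × 10⁻⁴, so Δρ ≈ 0.4321 kg m⁻³.
N² = (g/ρ₀)·Δρ/Δz = g·(Δρ/ρ₀)/Δz = 9.8 × 4.216 × 10⁻⁴ / 107 = 3.8614 × 10⁻⁵ s⁻².
N = √(3.8614 × 10⁻⁵) = 6.2140 × 10⁻³ rad s⁻¹ → T = 2π/N = 1.0111 × 10³ s ≈ 1.01 × 10³ s.

1.01 × 10³ s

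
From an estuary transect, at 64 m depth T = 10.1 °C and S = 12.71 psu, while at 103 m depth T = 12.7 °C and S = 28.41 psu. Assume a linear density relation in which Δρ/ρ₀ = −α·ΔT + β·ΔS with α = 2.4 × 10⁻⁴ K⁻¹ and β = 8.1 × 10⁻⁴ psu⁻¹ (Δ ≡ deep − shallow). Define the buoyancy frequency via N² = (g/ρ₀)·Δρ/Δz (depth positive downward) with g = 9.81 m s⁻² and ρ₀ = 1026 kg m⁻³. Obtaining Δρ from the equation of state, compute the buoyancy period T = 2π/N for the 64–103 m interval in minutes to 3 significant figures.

ΔT = +2.6 K, ΔS = +15.70 psu (deep − shallow).
Δρ/ρ₀ = −αΔT + βΔS = -6.24 × 10⁻⁴ + 0.012717 = 0.012093, so Δρ ≈ 12.41 kg m⁻³.
N² = (g/ρ₀)·Δρ/Δz = g·(Δρ/ρ₀)/Δz = 9.81 × 0.012093 / 39 = 3.0419 × 10⁻³ s⁻².
N = √(3.0419 × 10⁻³) = 0.055153 rad s⁻¹ → T = 2π/N = 113.92 s = 1.8987 min ≈ 1.90 min.

1.90 min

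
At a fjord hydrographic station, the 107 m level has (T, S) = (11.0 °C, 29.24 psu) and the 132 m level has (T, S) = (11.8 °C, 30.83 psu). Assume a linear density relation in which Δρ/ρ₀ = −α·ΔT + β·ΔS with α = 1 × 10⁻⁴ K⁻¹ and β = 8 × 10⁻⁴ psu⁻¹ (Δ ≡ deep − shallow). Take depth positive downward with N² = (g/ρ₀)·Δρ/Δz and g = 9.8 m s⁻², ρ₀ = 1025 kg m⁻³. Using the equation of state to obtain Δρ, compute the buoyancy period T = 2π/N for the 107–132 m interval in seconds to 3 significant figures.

ΔT = +0.8 K, ΔS = +1.59 psu (deep − shallow).
Δρ/ρ₀ = −αΔT + βΔS = -8.00 × 10⁻⁵ + 1.272 × 10⁻³ = 1.192 × 10⁻³, so Δρ ≈ 1.222 kg m⁻³.
N² = (g/ρ₀)·Δρ/Δz = g·(Δρ/ρ₀)/Δz = 9.8 × 1.192 × 10⁻³ / 25 = 4.6726 × 10⁻⁴ s⁻².
N = √(4.6726 × 10⁻⁴) = 0.021616 rad s⁻¹ → T = 2π/N = 290.67 s ≈ 291 s.

291 s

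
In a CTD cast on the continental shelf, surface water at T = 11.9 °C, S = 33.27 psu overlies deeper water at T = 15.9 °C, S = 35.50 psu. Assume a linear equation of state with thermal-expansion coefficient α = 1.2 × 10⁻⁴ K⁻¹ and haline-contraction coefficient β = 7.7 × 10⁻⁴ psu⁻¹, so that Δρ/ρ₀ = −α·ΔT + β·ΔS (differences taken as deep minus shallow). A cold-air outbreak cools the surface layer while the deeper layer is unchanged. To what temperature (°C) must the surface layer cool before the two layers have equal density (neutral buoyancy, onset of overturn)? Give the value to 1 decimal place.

1.6 °C

Neutral buoyancy requires Δρ = 0, i.e. −α(T_deep − T_surf′) + β(S_deep − S_surf) = 0.
T_surf′ = T_deep − (β/α)·ΔS = 15.9 − (7.7 × 10⁻⁴/1.2 × 10⁻⁴)·(+2.23) = 1.591 °C.
Cooling required: 11.9 − (1.591) = 10.309 °C.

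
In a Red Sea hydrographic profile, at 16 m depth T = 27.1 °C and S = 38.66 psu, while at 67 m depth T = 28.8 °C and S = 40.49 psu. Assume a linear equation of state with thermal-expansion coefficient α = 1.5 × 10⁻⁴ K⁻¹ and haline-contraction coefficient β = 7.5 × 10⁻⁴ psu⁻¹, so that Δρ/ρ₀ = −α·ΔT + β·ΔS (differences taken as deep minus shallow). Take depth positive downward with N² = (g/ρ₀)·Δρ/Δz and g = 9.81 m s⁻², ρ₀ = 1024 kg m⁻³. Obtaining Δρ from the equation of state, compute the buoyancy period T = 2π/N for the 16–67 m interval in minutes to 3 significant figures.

ΔT = +1.7 K, ΔS = +1.83 psu (deep − shallow).
Δρ/ρ₀ = −αΔT + βΔS = -2.55 × 10⁻⁴ + 1.3725 × 10⁻³ = 1.1175 × 10⁻³, so Δρ ≈ 1.144 kg m⁻³.
N² = (g/ρ₀)·Δρ/Δz = g·(Δρ/ρ₀)/Δz = 9.81 × 1.1175 × 10⁻³ / 51 = 2.1495 × 10⁻⁴ s⁻².
N = √(2.1495 × 10⁻⁴) = 0.014661 rad s⁻¹ → T = 2π/N = 428.56 s = 7.1427 min ≈ 7.14 min.

7.14 min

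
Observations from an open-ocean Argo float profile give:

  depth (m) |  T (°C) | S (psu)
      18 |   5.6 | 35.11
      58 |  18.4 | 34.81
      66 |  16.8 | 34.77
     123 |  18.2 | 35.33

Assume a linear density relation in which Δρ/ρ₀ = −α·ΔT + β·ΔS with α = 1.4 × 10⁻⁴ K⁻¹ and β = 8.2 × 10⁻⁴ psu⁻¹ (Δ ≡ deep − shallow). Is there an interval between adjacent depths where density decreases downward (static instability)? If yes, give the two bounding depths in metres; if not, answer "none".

18–58 m

Evaluate Δρ/ρ₀ = −αΔT + βΔS across each adjacent pair:
  18–58 m: −αΔT+βΔS = −(1.4 × 10⁻⁴)(+12.8)+(8.2 × 10⁻⁴)(-0.30) = -2.0 × 10⁻³ → UNSTABLE
  58–66 m: −αΔT+βΔS = −(1.4 × 10⁻⁴)(-1.6)+(8.2 × 10⁻⁴)(-0.04) = 1.9 × 10⁻⁴ → stable
  66–123 m: −αΔT+βΔS = −(1.4 × 10⁻⁴)(+1.4)+(8.2 × 10⁻⁴)(+0.56) = 2.6 × 10⁻⁴ → stable
The 18–58 m interval has Δρ < 0: lighter water underlies denser water.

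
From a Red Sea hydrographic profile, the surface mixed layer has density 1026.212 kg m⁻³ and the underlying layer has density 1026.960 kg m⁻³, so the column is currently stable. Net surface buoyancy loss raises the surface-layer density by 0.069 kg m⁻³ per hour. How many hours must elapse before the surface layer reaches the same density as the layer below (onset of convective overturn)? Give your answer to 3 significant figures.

10.8 hours

Density deficit of the surface layer: 1026.960 − 1026.212 = 0.748 kg m⁻³.
Required change = 0.748 / 0.069 = 10.8 hours.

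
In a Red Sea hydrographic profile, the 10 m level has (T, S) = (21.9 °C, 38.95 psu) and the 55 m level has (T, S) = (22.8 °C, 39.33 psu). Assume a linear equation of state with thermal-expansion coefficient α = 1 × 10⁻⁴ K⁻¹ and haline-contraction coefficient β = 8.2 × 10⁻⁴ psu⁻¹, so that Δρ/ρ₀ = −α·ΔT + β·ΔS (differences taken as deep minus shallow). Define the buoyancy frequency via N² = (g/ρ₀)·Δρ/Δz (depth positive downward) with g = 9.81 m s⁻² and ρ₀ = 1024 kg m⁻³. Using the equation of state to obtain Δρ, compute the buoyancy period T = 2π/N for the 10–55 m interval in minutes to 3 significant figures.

ΔT = +0.9 K, ΔS = +0.38 psu (deep − shallow).
Δρ/ρ₀ = −αΔT + βΔS = -9.00 × 10⁻⁵ + 3.116 × 10⁻⁴ = 2.216 × 10⁻⁴, so Δρ ≈ 0.2269 kg m⁻³.
N² = (g/ρ₀)·Δρ/Δz = g·(Δρ/ρ₀)/Δz = 9.81 × 2.216 × 10⁻⁴ / 45 = 4.8309 × 10⁻⁵ s⁻².
N = √(4.8309 × 10⁻⁵) = 6.9505 × 10⁻³ rad s⁻¹ → T = 2π/N = 903.99 s = 15.066 min ≈ 15.1 min.

15.1 min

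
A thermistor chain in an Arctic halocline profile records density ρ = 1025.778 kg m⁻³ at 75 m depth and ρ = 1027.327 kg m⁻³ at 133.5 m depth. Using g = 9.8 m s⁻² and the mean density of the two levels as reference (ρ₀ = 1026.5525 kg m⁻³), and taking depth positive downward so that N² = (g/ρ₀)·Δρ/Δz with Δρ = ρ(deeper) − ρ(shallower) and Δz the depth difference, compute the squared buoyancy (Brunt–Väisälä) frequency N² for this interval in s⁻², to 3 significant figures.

2.53 × 10⁻⁴ s⁻²

Δρ = 1027.327 − 1025.778 = 1.549 kg m⁻³ over Δz = 133.5 − 75 = 58.5 m.
N² = (9.8/1026.5525) × (1.549/58.5) = 2.5278 × 10⁻⁴ s⁻² ≈ 2.53 × 10⁻⁴ s⁻².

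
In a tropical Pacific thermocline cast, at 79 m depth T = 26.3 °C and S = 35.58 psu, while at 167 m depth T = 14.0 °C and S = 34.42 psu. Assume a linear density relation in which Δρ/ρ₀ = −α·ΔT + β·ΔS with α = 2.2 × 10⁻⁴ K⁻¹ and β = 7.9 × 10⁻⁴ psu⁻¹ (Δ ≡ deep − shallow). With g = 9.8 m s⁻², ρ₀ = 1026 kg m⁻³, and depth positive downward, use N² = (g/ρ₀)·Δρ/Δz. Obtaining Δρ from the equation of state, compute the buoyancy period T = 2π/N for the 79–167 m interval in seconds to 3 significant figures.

445 s

ΔT = -12.3 K, ΔS = -1.16 psu (deep − shallow).
Δρ/ρ₀ = −αΔT + βΔS = 2.706 × 10⁻³ − 9.164 × 10⁻⁴ = 1.7896 × 10⁻³, so Δρ ≈ 1.836 kg m⁻³.
N² = (g/ρ₀)·Δρ/Δz = g·(Δρ/ρ₀)/Δz = 9.8 × 1.7896 × 10⁻³ / 88 = 1.9930 × 10⁻⁴ s⁻².
N = √(1.9930 × 10⁻⁴) = 0.014117 rad s⁻¹ → T = 2π/N = 445.08 s ≈ 445 s.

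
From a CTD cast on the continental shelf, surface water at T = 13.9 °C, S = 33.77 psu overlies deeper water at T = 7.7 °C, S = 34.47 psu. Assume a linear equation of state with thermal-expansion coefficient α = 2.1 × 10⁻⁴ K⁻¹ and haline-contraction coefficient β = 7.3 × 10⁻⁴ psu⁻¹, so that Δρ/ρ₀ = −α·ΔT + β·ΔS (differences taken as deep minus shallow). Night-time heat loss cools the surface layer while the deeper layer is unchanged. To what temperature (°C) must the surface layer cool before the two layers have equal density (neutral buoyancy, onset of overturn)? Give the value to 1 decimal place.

5.3 °C

Neutral buoyancy requires Δρ = 0, i.e. −α(T_deep − T_surf′) + β(S_deep − S_surf) = 0.
T_surf′ = T_deep − (β/α)·ΔS = 7.7 − (7.3 × 10⁻⁴/2.1 × 10⁻⁴)·(+0.70) = 5.267 °C.
Cooling required: 13.9 − (5.267) = 8.633 °C.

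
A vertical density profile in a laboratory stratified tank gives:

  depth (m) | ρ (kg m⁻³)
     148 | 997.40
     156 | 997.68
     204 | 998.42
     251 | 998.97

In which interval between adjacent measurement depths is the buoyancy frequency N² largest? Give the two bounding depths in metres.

Compute the density gradient over each adjacent pair:
  148–156 m: Δρ/Δz = 0.28/8 = 0.035 kg m⁻⁴
  156–204 m: Δρ/Δz = 0.74/48 = 0.015 kg m⁻⁴
  204–251 m: Δρ/Δz = 0.55/47 = 0.012 kg m⁻⁴
The largest gradient is in the 148–156 m interval — the pycnocline.

148–156 m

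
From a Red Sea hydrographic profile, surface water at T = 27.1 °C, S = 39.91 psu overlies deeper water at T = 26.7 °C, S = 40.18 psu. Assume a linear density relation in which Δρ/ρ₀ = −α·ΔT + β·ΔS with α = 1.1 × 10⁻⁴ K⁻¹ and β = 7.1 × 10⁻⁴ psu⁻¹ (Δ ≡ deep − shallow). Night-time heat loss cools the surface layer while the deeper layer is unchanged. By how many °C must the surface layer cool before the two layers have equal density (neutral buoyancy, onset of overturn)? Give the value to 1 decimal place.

2.1 °C

Neutral buoyancy requires Δρ = 0, i.e. −α(T_deep − T_surf′) + β(S_deep − S_surf) = 0.
T_surf′ = T_deep − (β/α)·ΔS = 26.7 − (7.1 × 10⁻⁴/1.1 × 10⁻⁴)·(+0.27) = 24.957 °C.
Cooling required: 27.1 − (24.957) = 2.143 °C.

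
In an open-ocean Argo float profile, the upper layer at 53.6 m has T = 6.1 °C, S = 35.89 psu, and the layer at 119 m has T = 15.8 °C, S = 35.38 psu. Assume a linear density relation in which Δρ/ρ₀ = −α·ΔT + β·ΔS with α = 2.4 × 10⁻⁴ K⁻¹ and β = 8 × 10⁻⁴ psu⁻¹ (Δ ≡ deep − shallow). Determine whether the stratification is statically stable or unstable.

unstable

ΔT = 15.8 − 6.1 = +9.7 K and ΔS = 35.38 − 35.89 = -0.51 psu (deep − shallow).
−αΔT = -2.328 × 10⁻³; βΔS = -4.08 × 10⁻⁴; sum Δρ/ρ₀ = -2.736 × 10⁻³.
Δρ/ρ₀ < 0, so Δρ < 0: deeper water is lighter → statically unstable; the column would overturn.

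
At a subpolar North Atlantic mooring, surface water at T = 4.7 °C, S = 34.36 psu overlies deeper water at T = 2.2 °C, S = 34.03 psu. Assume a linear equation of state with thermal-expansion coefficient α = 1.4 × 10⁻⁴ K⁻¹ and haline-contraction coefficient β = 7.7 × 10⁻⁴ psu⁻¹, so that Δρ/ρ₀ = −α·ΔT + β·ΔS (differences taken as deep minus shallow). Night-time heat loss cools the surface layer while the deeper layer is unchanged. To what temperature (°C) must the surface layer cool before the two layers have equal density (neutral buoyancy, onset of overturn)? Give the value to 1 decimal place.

Neutral buoyancy requires Δρ = 0, i.e. −α(T_deep − T_surf′) + β(S_deep − S_surf) = 0.
T_surf′ = T_deep − (β/α)·ΔS = 2.2 − (7.7 × 10⁻⁴/1.4 × 10⁻⁴)·(-0.33) = 4.015 °C.
Cooling required: 4.7 − (4.015) = 0.685 °C.

4.0 °C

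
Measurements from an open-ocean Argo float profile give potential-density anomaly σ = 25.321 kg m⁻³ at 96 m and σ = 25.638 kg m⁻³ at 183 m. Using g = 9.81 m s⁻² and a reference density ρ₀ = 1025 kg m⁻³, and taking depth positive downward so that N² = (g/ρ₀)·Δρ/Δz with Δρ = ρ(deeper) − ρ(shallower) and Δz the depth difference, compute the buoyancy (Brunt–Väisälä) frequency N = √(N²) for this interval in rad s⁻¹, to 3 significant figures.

5.91 × 10⁻³ rad s⁻¹

Δρ = 1025.638 − 1025.321 = 0.317 kg m⁻³ over Δz = 183 − 96 = 87 m.
N² = (9.81/1025) × (0.317/87) = 3.4873 × 10⁻⁵ s⁻².
N = √(3.4873 × 10⁻⁵) = 5.9053 × 10⁻³ rad s⁻¹ ≈ 5.91 × 10⁻³ rad s⁻¹.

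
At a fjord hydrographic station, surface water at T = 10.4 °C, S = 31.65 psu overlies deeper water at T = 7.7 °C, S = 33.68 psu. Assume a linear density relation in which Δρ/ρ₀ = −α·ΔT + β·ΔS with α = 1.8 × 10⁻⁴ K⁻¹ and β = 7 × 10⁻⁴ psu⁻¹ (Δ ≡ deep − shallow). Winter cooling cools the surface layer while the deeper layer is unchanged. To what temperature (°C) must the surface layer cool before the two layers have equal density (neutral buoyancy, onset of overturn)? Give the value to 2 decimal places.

-0.19 °C

Neutral buoyancy requires Δρ = 0, i.e. −α(T_deep − T_surf′) + β(S_deep − S_surf) = 0.
T_surf′ = T_deep − (β/α)·ΔS = 7.7 − (7 × 10⁻⁴/1.8 × 10⁻⁴)·(+2.03) = -0.1944 °C.
Cooling required: 10.4 − (-0.1944) = 10.5944 °C.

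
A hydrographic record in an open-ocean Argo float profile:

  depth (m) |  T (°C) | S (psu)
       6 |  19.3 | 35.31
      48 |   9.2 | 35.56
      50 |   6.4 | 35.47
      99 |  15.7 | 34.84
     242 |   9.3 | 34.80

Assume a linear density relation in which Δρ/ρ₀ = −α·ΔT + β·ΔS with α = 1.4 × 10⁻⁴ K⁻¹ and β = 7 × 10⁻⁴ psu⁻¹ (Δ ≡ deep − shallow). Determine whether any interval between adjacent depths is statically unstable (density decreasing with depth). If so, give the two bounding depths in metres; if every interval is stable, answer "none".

50–99 m

Evaluate Δρ/ρ₀ = −αΔT + βΔS across each adjacent pair:
  6–48 m: −αΔT+βΔS = −(1.4 × 10⁻⁴)(-10.1)+(7 × 10⁻⁴)(+0.25) = 1.6 × 10⁻³ → stable
  48–50 m: −αΔT+βΔS = −(1.4 × 10⁻⁴)(-2.8)+(7 × 10⁻⁴)(-0.09) = 3.3 × 10⁻⁴ → stable
  50–99 m: −αΔT+βΔS = −(1.4 × 10⁻⁴)(+9.3)+(7 × 10⁻⁴)(-0.63) = -1.7 × 10⁻³ → UNSTABLE
  99–242 m: −αΔT+βΔS = −(1.4 × 10⁻⁴)(-6.4)+(7 × 10⁻⁴)(-0.04) = 8.7 × 10⁻⁴ → stable
The 50–99 m interval has Δρ < 0: lighter water underlies denser water.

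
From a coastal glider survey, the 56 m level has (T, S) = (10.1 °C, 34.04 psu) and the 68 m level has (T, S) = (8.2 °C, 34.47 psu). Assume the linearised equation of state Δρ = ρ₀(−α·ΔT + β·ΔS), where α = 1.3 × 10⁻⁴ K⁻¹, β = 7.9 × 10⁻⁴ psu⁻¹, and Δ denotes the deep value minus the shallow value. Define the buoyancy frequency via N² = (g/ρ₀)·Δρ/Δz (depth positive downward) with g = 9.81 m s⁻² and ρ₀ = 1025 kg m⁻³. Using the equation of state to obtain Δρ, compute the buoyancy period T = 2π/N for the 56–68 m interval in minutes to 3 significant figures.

4.78 min

ΔT = -1.9 K, ΔS = +0.43 psu (deep − shallow).
Δρ/ρ₀ = −αΔT + βΔS = 2.47 × 10⁻⁴ + 3.397 × 10⁻⁴ = 5.867 × 10⁻⁴, so Δρ ≈ 0.6014 kg m⁻³.
N² = (g/ρ₀)·Δρ/Δz = g·(Δρ/ρ₀)/Δz = 9.81 × 5.867 × 10⁻⁴ / 12 = 4.7963 × 10⁻⁴ s⁻².
N = √(4.7963 × 10⁻⁴) = 0.021900 rad s⁻¹ → T = 2π/N = 286.90 s = 4.7817 min ≈ 4.78 min.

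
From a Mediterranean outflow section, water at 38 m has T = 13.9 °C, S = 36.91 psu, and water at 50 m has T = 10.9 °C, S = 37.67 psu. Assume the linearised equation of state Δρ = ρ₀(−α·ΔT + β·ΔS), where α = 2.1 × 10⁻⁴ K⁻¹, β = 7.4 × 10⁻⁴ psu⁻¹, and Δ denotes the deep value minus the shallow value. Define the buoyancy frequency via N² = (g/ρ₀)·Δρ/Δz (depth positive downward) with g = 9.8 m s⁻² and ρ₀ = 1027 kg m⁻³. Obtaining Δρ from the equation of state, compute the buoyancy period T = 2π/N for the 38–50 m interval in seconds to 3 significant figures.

ΔT = -3.0 K, ΔS = +0.76 psu (deep − shallow).
Δρ/ρ₀ = −αΔT + βΔS = 6.30 × 10⁻⁴ + 5.624 × 10⁻⁴ = 1.1924 × 10⁻³, so Δρ ≈ 1.225 kg m⁻³.
N² = (g/ρ₀)·Δρ/Δz = g·(Δρ/ρ₀)/Δz = 9.8 × 1.1924 × 10⁻³ / 12 = 9.7379 × 10⁻⁴ s⁻².
N = √(9.7379 × 10⁻⁴) = 0.031206 rad s⁻¹ → T = 2π/N = 201.35 s ≈ 201 s.

201 s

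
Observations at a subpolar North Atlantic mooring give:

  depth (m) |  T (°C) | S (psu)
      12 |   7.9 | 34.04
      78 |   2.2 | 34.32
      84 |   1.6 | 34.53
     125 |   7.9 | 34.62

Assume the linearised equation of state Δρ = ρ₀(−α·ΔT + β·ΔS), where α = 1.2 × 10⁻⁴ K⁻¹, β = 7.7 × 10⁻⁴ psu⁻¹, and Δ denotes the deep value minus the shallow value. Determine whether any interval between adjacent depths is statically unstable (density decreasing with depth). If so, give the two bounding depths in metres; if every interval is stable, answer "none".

84–125 m

Evaluate Δρ/ρ₀ = −αΔT + βΔS across each adjacent pair:
  12–78 m: −αΔT+βΔS = −(1.2 × 10⁻⁴)(-5.7)+(7.7 × 10⁻⁴)(+0.28) = 9.0 × 10⁻⁴ → stable
  78–84 m: −αΔT+βΔS = −(1.2 × 10⁻⁴)(-0.6)+(7.7 × 10⁻⁴)(+0.21) = 2.3 × 10⁻⁴ → stable
  84–125 m: −αΔT+βΔS = −(1.2 × 10⁻⁴)(+6.3)+(7.7 × 10⁻⁴)(+0.09) = -6.9 × 10⁻⁴ → UNSTABLE
The 84–125 m interval has Δρ < 0: lighter water underlies denser water.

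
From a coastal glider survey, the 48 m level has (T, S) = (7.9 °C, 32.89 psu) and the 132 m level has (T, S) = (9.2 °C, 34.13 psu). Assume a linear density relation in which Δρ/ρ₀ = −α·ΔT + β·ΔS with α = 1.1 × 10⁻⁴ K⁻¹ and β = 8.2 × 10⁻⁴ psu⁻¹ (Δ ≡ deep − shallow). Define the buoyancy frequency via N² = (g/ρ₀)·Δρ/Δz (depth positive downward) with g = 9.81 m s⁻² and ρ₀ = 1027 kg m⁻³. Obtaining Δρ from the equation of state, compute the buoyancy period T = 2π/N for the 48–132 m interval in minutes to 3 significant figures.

ΔT = +1.3 K, ΔS = +1.24 psu (deep − shallow).
Δρ/ρ₀ = −αΔT + βΔS = -1.43 × 10⁻⁴ + 1.0168 × 10⁻³ = 8.738 × 10⁻⁴, so Δρ ≈ 0.8974 kg m⁻³.
N² = (g/ρ₀)·Δρ/Δz = g·(Δρ/ρ₀)/Δz = 9.81 × 8.738 × 10⁻⁴ / 84 = 1.0205 × 10⁻⁴ s⁻².
N = √(1.0205 × 10⁻⁴) = 0.010102 rad s⁻¹ → T = 2π/N = 621.97 s = 10.366 min ≈ 10.4 min.

10.4 min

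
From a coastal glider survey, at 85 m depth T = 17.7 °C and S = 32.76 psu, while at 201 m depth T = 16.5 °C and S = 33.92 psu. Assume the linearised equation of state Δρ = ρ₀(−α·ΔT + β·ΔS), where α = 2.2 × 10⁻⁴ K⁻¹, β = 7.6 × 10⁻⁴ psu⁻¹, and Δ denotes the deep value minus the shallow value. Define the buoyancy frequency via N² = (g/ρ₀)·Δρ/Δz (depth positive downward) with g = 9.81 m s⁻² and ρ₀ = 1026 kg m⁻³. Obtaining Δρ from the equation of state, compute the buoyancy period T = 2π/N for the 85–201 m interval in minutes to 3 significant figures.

10.6 min

ΔT = -1.2 K, ΔS = +1.16 psu (deep − shallow).
Δρ/ρ₀ = −αΔT + βΔS = 2.64 × 10⁻⁴ + 8.816 × 10⁻⁴ = 1.1456 × 10⁻³, so Δρ ≈ 1.175 kg m⁻³.
N² = (g/ρ₀)·Δρ/Δz = g·(Δρ/ρ₀)/Δz = 9.81 × 1.1456 × 10⁻³ / 116 = 9.6882 × 10⁻⁵ s⁻².
N = √(9.6882 × 10⁻⁵) = 9.8429 × 10⁻³ rad s⁻¹ → T = 2π/N = 638.35 s = 10.639 min ≈ 10.6 min.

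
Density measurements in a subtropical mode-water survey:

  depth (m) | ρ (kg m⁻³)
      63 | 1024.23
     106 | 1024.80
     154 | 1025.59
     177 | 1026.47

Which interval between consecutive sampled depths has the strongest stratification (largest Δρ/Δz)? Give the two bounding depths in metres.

154–177 m

Compute the density gradient over each adjacent pair:
  63–106 m: Δρ/Δz = 0.57/43 = 0.013 kg m⁻⁴
  106–154 m: Δρ/Δz = 0.79/48 = 0.016 kg m⁻⁴
  154–177 m: Δρ/Δz = 0.88/23 = 0.038 kg m⁻⁴
The largest gradient is in the 154–177 m interval — the pycnocline.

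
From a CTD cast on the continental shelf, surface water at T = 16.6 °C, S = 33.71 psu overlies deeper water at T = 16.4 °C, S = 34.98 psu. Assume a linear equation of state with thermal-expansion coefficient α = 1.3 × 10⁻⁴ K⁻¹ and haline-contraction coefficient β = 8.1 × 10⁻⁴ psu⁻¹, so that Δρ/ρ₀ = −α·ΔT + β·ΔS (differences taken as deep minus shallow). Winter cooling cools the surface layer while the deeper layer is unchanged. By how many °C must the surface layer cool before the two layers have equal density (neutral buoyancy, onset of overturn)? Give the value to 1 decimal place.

Neutral buoyancy requires Δρ = 0, i.e. −α(T_deep − T_surf′) + β(S_deep − S_surf) = 0.
T_surf′ = T_deep − (β/α)·ΔS = 16.4 − (8.1 × 10⁻⁴/1.3 × 10⁻⁴)·(+1.27) = 8.487 °C.
Cooling required: 16.6 − (8.487) = 8.113 °C.

8.1 °C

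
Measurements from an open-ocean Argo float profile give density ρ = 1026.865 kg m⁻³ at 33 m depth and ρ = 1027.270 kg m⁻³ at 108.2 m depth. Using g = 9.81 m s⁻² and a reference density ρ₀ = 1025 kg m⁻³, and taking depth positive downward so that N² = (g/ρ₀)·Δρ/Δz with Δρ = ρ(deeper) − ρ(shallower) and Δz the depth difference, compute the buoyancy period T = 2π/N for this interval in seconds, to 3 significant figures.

Δρ = 1027.270 − 1026.865 = 0.405 kg m⁻³ over Δz = 108.2 − 33 = 75.2 m.
N² = (9.81/1025) × (0.405/75.2) = 5.1544 × 10⁻⁵ s⁻².
N = √(5.1544 × 10⁻⁵) = 7.1794 × 10⁻³ rad s⁻¹, so T = 2π/N = 875.17 s ≈ 875 s.

875 s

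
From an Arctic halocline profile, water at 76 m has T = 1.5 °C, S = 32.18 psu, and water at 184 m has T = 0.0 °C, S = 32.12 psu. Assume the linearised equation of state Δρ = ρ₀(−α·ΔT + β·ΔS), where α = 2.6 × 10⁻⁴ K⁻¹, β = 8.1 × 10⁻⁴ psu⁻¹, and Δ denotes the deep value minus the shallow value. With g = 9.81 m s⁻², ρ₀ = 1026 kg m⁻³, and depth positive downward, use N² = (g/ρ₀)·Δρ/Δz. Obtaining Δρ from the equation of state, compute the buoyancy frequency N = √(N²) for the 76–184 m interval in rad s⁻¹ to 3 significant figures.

5.57 × 10⁻³ rad s⁻¹

ΔT = -1.5 K, ΔS = -0.06 psu (deep − shallow).
Δρ/ρ₀ = −αΔT + βΔS = 3.90 × 10⁻⁴ − 4.86 × 10⁻⁵ = 3.414 × 10⁻⁴, so Δρ ≈ 0.3503 kg m⁻³.
N² = (g/ρ₀)·Δρ/Δz = g·(Δρ/ρ₀)/Δz = 9.81 × 3.414 × 10⁻⁴ / 108 = 3.1010 × 10⁻⁵ s⁻².
N = √(3.1010 × 10⁻⁵) = 5.5687 × 10⁻³ rad s⁻¹ ≈ 5.57 × 10⁻³ rad s⁻¹.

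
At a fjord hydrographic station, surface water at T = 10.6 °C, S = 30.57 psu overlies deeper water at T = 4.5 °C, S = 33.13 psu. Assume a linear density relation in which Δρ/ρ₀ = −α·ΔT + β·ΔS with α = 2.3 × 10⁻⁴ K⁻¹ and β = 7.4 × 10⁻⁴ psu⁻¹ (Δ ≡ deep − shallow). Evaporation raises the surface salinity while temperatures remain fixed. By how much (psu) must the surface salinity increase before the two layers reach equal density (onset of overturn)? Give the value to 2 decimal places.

Neutral buoyancy requires −α(T_deep − T_surf) + β(S_deep − S_surf′) = 0.
S_surf′ = S_deep − (α/β)·ΔT = 33.13 − (2.3 × 10⁻⁴/7.4 × 10⁻⁴)·(-6.1) = 35.0259 psu.
Increase required: 35.0259 − 30.57 = 4.4559 psu.

4.46 psu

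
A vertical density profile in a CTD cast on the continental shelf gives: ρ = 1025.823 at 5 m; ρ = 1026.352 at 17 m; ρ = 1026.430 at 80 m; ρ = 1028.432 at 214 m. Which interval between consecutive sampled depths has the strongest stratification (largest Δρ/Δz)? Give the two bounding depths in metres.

Compute the density gradient over each adjacent pair:
  5–17 m: Δρ/Δz = 0.529/12 = 0.044 kg m⁻⁴
  17–80 m: Δρ/Δz = 0.078/63 = 1.2 × 10⁻³ kg m⁻⁴
  80–214 m: Δρ/Δz = 2.002/134 = 0.015 kg m⁻⁴
The largest gradient is in the 5–17 m interval — the pycnocline.

5–17 m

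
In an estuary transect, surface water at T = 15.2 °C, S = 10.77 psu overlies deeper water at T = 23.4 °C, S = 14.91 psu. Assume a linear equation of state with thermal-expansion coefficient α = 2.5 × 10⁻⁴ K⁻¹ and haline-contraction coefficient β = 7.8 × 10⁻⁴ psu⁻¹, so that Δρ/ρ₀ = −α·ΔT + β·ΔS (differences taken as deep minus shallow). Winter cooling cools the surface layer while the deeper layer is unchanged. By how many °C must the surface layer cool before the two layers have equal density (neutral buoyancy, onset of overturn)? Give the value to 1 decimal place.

Neutral buoyancy requires Δρ = 0, i.e. −α(T_deep − T_surf′) + β(S_deep − S_surf) = 0.
T_surf′ = T_deep − (β/α)·ΔS = 23.4 − (7.8 × 10⁻⁴/2.5 × 10⁻⁴)·(+4.14) = 10.483 °C.
Cooling required: 15.2 − (10.483) = 4.717 °C.

4.7 °C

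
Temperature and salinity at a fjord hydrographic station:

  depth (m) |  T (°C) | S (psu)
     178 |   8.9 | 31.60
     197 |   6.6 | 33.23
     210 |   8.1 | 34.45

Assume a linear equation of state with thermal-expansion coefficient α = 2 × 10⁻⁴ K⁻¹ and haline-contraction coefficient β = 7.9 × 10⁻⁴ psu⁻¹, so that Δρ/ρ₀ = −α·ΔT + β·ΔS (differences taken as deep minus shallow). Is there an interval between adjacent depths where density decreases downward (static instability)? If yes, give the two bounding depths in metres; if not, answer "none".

none

Evaluate Δρ/ρ₀ = −αΔT + βΔS across each adjacent pair:
  178–197 m: −αΔT+βΔS = −(2 × 10⁻⁴)(-2.3)+(7.9 × 10⁻⁴)(+1.63) = 1.7 × 10⁻³ → stable
  197–210 m: −αΔT+βΔS = −(2 × 10⁻⁴)(+1.5)+(7.9 × 10⁻⁴)(+1.22) = 6.6 × 10⁻⁴ → stable
Every interval has Δρ > 0: the column is stably stratified throughout.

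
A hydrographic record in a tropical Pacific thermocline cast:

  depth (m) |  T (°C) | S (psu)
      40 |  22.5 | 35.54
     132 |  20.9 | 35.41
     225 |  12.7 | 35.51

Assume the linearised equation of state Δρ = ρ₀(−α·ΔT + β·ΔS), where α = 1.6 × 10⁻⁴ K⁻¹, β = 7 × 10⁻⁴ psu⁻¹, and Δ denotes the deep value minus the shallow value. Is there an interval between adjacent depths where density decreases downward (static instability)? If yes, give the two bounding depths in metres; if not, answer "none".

Evaluate Δρ/ρ₀ = −αΔT + βΔS across each adjacent pair:
  40–132 m: −αΔT+βΔS = −(1.6 × 10⁻⁴)(-1.6)+(7 × 10⁻⁴)(-0.13) = 1.7 × 10⁻⁴ → stable
  132–225 m: −αΔT+βΔS = −(1.6 × 10⁻⁴)(-8.2)+(7 × 10⁻⁴)(+0.10) = 1.4 × 10⁻³ → stable
Every interval has Δρ > 0: the column is stably stratified throughout.

none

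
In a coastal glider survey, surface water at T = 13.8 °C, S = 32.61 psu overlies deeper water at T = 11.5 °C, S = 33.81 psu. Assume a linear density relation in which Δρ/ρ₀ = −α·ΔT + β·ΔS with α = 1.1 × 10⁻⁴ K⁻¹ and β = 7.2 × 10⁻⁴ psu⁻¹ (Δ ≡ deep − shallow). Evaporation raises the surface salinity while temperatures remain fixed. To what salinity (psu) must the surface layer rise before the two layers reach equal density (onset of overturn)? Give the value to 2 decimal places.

34.16 psu

Neutral buoyancy requires −α(T_deep − T_surf) + β(S_deep − S_surf′) = 0.
S_surf′ = S_deep − (α/β)·ΔT = 33.81 − (1.1 × 10⁻⁴/7.2 × 10⁻⁴)·(-2.3) = 34.1614 psu.
Increase required: 34.1614 − 32.61 = 1.5514 psu.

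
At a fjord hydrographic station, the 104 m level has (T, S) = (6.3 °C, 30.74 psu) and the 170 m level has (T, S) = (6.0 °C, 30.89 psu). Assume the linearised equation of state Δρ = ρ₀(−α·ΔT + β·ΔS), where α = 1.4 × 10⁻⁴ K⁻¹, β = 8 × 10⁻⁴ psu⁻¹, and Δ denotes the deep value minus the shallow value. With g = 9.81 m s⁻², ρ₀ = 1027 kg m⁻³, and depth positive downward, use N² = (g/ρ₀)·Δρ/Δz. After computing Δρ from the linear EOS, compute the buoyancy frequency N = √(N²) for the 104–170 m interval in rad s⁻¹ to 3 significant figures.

ΔT = -0.3 K, ΔS = +0.15 psu (deep − shallow).
Δρ/ρ₀ = −αΔT + βΔS = 4.20 × 10⁻⁵ + 1.20 × 10⁻⁴ = 1.62 × 10⁻⁴, so Δρ ≈ 0.1664 kg m⁻³.
N² = (g/ρ₀)·Δρ/Δz = g·(Δρ/ρ₀)/Δz = 9.81 × 1.62 × 10⁻⁴ / 66 = 2.4079 × 10⁻⁵ s⁻².
N = √(2.4079 × 10⁻⁵) = 4.9070 × 10⁻³ rad s⁻¹ ≈ 4.91 × 10⁻³ rad s⁻¹.

4.91 × 10⁻³ rad s⁻¹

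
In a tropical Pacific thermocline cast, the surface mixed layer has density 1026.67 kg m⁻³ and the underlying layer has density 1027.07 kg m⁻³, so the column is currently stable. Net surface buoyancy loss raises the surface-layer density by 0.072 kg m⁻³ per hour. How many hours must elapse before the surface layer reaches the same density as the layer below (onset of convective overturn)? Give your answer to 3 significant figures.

Density deficit of the surface layer: 1027.07 − 1026.67 = 0.4 kg m⁻³.
Required change = 0.4 / 0.072 = 5.56 hours.

5.56 hours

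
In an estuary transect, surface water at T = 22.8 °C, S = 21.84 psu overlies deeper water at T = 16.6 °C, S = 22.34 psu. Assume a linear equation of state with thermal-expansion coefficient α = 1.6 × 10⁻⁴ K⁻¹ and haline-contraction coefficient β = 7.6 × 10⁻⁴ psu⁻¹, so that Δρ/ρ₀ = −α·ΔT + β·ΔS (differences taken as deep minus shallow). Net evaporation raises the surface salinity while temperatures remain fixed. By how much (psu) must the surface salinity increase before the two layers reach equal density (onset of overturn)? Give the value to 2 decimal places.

Neutral buoyancy requires −α(T_deep − T_surf) + β(S_deep − S_surf′) = 0.
S_surf′ = S_deep − (α/β)·ΔT = 22.34 − (1.6 × 10⁻⁴/7.6 × 10⁻⁴)·(-6.2) = 23.6453 psu.
Increase required: 23.6453 − 21.84 = 1.8053 psu.

1.81 psu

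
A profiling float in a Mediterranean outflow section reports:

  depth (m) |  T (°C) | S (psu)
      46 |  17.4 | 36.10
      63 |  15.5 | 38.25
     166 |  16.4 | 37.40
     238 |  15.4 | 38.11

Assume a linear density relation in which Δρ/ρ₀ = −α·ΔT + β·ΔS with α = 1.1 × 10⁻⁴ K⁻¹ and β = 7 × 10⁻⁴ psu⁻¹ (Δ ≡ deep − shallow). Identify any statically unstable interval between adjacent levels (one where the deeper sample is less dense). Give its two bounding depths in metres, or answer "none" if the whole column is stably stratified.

63–166 m

Evaluate Δρ/ρ₀ = −αΔT + βΔS across each adjacent pair:
  46–63 m: −αΔT+βΔS = −(1.1 × 10⁻⁴)(-1.9)+(7 × 10⁻⁴)(+2.15) = 1.7 × 10⁻³ → stable
  63–166 m: −αΔT+βΔS = −(1.1 × 10⁻⁴)(+0.9)+(7 × 10⁻⁴)(-0.85) = -6.9 × 10⁻⁴ → UNSTABLE
  166–238 m: −αΔT+βΔS = −(1.1 × 10⁻⁴)(-1.0)+(7 × 10⁻⁴)(+0.71) = 6.1 × 10⁻⁴ → stable
The 63–166 m interval has Δρ < 0: lighter water underlies denser water.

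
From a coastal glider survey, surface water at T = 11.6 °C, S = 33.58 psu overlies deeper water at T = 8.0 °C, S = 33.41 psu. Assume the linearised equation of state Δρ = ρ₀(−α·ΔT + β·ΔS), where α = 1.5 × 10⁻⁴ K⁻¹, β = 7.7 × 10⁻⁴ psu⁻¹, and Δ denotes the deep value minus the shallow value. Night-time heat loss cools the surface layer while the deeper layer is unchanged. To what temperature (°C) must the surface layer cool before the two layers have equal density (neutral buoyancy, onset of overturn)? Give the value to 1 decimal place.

8.9 °C

Neutral buoyancy requires Δρ = 0, i.e. −α(T_deep − T_surf′) + β(S_deep − S_surf) = 0.
T_surf′ = T_deep − (β/α)·ΔS = 8.0 − (7.7 × 10⁻⁴/1.5 × 10⁻⁴)·(-0.17) = 8.873 °C.
Cooling required: 11.6 − (8.873) = 2.727 °C.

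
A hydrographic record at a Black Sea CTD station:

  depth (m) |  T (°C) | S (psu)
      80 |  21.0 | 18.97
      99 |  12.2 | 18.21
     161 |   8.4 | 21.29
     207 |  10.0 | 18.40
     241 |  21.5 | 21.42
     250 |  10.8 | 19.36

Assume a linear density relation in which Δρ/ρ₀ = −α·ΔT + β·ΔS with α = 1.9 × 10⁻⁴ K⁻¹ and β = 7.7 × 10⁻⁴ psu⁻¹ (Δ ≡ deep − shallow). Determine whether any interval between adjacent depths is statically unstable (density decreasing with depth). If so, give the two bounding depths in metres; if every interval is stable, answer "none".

Evaluate Δρ/ρ₀ = −αΔT + βΔS across each adjacent pair:
  80–99 m: −αΔT+βΔS = −(1.9 × 10⁻⁴)(-8.8)+(7.7 × 10⁻⁴)(-0.76) = 1.1 × 10⁻³ → stable
  99–161 m: −αΔT+βΔS = −(1.9 × 10⁻⁴)(-3.8)+(7.7 × 10⁻⁴)(+3.08) = 3.1 × 10⁻³ → stable
  161–207 m: −αΔT+βΔS = −(1.9 × 10⁻⁴)(+1.6)+(7.7 × 10⁻⁴)(-2.89) = -2.5 × 10⁻³ → UNSTABLE
  207–241 m: −αΔT+βΔS = −(1.9 × 10⁻⁴)(+11.5)+(7.7 × 10⁻⁴)(+3.02) = 1.4 × 10⁻⁴ → stable
  241–250 m: −αΔT+βΔS = −(1.9 × 10⁻⁴)(-10.7)+(7.7 × 10⁻⁴)(-2.06) = 4.5 × 10⁻⁴ → stable
The 161–207 m interval has Δρ < 0: lighter water underlies denser water.

161–207 m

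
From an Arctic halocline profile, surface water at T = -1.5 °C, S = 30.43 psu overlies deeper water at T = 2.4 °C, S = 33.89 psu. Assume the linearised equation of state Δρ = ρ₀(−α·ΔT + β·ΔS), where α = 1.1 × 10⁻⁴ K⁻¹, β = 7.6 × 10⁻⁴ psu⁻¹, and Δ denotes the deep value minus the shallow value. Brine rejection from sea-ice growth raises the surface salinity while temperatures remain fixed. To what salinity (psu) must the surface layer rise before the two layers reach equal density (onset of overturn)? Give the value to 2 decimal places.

33.33 psu

Neutral buoyancy requires −α(T_deep − T_surf) + β(S_deep − S_surf′) = 0.
S_surf′ = S_deep − (α/β)·ΔT = 33.89 − (1.1 × 10⁻⁴/7.6 × 10⁻⁴)·(+3.9) = 33.3255 psu.
Increase required: 33.3255 − 30.43 = 2.8955 psu.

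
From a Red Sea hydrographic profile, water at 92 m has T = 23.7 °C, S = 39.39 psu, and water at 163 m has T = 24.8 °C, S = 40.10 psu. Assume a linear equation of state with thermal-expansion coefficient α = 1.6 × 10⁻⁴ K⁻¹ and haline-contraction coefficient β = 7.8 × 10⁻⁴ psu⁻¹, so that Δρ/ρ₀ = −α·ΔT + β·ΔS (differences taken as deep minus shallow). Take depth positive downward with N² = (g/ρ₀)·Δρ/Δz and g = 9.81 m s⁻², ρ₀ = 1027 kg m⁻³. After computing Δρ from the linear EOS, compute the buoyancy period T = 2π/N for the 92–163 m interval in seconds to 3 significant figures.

ΔT = +1.1 K, ΔS = +0.71 psu (deep − shallow).
Δρ/ρ₀ = −αΔT + βΔS = -1.76 × 10⁻⁴ + 5.538 × 10⁻⁴ = 3.778 × 10⁻⁴, so Δρ ≈ 0.3880 kg m⁻³.
N² = (g/ρ₀)·Δρ/Δz = g·(Δρ/ρ₀)/Δz = 9.81 × 3.778 × 10⁻⁴ / 71 = 5.2200 × 10⁻⁵ s⁻².
N = √(5.2200 × 10⁻⁵) = 7.2250 × 10⁻³ rad s⁻¹ → T = 2π/N = 869.65 s ≈ 870 s.

870 s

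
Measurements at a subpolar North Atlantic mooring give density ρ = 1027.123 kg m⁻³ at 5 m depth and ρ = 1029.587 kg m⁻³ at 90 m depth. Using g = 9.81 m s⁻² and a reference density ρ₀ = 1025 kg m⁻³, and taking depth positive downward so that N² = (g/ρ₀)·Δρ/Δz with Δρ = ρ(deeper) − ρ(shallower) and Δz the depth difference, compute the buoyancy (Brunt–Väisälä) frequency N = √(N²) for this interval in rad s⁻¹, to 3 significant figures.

0.0167 rad s⁻¹

Δρ = 1029.587 − 1027.123 = 2.464 kg m⁻³ over Δz = 90 − 5 = 85 m.
N² = (9.81/1025) × (2.464/85) = 2.7744 × 10⁻⁴ s⁻².
N = √(2.7744 × 10⁻⁴) = 0.016657 rad s⁻¹ ≈ 0.0167 rad s⁻¹.
A positive N² confirms static stability across the interval.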